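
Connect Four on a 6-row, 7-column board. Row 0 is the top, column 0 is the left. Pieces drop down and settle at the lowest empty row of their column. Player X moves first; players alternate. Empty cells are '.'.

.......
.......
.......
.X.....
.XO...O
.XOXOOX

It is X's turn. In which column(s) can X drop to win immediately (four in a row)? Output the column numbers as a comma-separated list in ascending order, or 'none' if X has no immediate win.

Answer: 1

Derivation:
col 0: drop X → no win
col 1: drop X → WIN!
col 2: drop X → no win
col 3: drop X → no win
col 4: drop X → no win
col 5: drop X → no win
col 6: drop X → no win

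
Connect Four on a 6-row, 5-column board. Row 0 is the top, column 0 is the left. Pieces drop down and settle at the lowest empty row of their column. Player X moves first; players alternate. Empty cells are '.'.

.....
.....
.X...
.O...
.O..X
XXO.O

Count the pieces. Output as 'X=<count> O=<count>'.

X=4 O=4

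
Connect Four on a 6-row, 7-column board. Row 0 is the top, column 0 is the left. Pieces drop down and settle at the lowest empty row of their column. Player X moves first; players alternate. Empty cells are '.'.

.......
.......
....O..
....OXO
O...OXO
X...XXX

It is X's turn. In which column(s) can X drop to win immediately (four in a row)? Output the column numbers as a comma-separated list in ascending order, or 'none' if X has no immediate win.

Answer: 3,5

Derivation:
col 0: drop X → no win
col 1: drop X → no win
col 2: drop X → no win
col 3: drop X → WIN!
col 4: drop X → no win
col 5: drop X → WIN!
col 6: drop X → no win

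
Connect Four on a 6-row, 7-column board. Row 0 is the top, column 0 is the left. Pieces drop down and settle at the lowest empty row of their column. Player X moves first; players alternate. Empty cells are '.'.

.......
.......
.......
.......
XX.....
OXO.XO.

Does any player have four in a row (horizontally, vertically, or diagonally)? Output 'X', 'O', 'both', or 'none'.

none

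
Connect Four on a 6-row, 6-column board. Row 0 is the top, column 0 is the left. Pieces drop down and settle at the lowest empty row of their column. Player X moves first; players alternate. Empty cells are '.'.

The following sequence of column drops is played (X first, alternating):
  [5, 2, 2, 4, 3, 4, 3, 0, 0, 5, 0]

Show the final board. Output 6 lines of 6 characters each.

Answer: ......
......
......
X.....
X.XXOO
O.OXOX

Derivation:
Move 1: X drops in col 5, lands at row 5
Move 2: O drops in col 2, lands at row 5
Move 3: X drops in col 2, lands at row 4
Move 4: O drops in col 4, lands at row 5
Move 5: X drops in col 3, lands at row 5
Move 6: O drops in col 4, lands at row 4
Move 7: X drops in col 3, lands at row 4
Move 8: O drops in col 0, lands at row 5
Move 9: X drops in col 0, lands at row 4
Move 10: O drops in col 5, lands at row 4
Move 11: X drops in col 0, lands at row 3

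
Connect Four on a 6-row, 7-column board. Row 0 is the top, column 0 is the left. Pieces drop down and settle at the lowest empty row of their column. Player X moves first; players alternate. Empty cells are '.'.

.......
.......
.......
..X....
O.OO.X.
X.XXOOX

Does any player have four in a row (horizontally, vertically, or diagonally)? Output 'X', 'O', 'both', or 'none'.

none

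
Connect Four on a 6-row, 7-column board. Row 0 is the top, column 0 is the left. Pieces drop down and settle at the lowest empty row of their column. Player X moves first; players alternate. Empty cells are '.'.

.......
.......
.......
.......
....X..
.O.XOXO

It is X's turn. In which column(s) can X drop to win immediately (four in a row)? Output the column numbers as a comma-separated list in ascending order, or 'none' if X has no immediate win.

Answer: none

Derivation:
col 0: drop X → no win
col 1: drop X → no win
col 2: drop X → no win
col 3: drop X → no win
col 4: drop X → no win
col 5: drop X → no win
col 6: drop X → no win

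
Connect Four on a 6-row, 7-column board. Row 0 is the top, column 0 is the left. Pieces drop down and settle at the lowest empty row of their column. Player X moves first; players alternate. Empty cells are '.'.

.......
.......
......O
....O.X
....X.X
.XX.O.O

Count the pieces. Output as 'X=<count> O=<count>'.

X=5 O=4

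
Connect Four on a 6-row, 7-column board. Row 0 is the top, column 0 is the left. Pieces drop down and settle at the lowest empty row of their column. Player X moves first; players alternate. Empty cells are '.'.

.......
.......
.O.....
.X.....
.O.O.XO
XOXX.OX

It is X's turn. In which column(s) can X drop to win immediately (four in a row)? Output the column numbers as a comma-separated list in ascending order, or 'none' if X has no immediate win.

col 0: drop X → no win
col 1: drop X → no win
col 2: drop X → no win
col 3: drop X → no win
col 4: drop X → no win
col 5: drop X → no win
col 6: drop X → no win

Answer: none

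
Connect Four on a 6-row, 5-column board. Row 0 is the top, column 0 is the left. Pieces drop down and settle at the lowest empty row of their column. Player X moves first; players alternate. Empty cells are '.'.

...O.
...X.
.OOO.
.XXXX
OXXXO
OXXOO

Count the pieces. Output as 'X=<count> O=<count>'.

X=10 O=9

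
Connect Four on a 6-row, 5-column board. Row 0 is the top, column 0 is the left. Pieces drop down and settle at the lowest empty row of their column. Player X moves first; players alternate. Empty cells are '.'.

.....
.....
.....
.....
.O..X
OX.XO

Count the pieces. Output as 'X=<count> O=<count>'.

X=3 O=3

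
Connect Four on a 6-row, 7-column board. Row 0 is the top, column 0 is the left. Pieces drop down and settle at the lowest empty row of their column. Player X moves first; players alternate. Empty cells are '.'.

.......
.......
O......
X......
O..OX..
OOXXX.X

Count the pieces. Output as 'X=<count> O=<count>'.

X=6 O=5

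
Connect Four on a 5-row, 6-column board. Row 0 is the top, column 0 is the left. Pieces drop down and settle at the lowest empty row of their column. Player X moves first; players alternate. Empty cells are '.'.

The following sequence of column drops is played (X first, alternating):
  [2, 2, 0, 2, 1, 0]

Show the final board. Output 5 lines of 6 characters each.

Move 1: X drops in col 2, lands at row 4
Move 2: O drops in col 2, lands at row 3
Move 3: X drops in col 0, lands at row 4
Move 4: O drops in col 2, lands at row 2
Move 5: X drops in col 1, lands at row 4
Move 6: O drops in col 0, lands at row 3

Answer: ......
......
..O...
O.O...
XXX...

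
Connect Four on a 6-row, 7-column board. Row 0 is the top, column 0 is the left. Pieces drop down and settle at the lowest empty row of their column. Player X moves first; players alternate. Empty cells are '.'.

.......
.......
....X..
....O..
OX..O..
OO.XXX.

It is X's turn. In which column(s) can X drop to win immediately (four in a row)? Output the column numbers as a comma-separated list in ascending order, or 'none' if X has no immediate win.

Answer: 2,6

Derivation:
col 0: drop X → no win
col 1: drop X → no win
col 2: drop X → WIN!
col 3: drop X → no win
col 4: drop X → no win
col 5: drop X → no win
col 6: drop X → WIN!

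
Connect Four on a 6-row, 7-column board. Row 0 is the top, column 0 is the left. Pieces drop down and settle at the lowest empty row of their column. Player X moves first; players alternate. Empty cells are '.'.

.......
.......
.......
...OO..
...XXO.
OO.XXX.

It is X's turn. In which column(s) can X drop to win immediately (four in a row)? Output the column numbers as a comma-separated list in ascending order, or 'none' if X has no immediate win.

col 0: drop X → no win
col 1: drop X → no win
col 2: drop X → WIN!
col 3: drop X → no win
col 4: drop X → no win
col 5: drop X → no win
col 6: drop X → WIN!

Answer: 2,6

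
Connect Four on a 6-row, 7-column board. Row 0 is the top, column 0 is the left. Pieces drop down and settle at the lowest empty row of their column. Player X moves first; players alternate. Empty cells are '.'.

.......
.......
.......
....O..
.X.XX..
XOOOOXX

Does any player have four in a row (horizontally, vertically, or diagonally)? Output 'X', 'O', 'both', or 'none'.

O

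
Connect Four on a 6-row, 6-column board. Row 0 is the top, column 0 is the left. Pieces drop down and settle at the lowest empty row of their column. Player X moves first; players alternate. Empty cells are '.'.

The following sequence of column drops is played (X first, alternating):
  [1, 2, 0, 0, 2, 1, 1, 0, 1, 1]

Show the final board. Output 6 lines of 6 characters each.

Move 1: X drops in col 1, lands at row 5
Move 2: O drops in col 2, lands at row 5
Move 3: X drops in col 0, lands at row 5
Move 4: O drops in col 0, lands at row 4
Move 5: X drops in col 2, lands at row 4
Move 6: O drops in col 1, lands at row 4
Move 7: X drops in col 1, lands at row 3
Move 8: O drops in col 0, lands at row 3
Move 9: X drops in col 1, lands at row 2
Move 10: O drops in col 1, lands at row 1

Answer: ......
.O....
.X....
OX....
OOX...
XXO...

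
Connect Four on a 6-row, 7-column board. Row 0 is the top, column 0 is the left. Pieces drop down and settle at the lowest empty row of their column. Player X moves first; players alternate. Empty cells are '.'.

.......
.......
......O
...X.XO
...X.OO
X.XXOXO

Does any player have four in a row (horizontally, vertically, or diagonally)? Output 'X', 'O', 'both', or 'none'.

O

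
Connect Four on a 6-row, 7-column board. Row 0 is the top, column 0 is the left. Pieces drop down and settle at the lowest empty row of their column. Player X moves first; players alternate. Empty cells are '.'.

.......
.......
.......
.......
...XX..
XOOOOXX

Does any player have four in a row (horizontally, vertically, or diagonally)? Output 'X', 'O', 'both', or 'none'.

O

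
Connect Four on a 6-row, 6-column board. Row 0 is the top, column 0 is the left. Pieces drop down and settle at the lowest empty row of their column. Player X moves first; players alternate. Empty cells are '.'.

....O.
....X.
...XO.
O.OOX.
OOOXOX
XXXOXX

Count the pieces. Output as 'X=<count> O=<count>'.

X=10 O=10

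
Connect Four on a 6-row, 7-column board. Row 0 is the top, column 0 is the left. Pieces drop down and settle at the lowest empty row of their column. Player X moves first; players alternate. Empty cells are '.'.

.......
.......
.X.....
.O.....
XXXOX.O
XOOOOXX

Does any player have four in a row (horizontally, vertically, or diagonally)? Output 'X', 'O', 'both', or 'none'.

O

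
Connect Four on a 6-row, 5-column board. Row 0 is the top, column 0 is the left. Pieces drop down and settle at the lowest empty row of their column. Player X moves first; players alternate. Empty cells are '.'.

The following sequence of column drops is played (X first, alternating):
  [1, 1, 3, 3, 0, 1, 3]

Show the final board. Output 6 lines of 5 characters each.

Move 1: X drops in col 1, lands at row 5
Move 2: O drops in col 1, lands at row 4
Move 3: X drops in col 3, lands at row 5
Move 4: O drops in col 3, lands at row 4
Move 5: X drops in col 0, lands at row 5
Move 6: O drops in col 1, lands at row 3
Move 7: X drops in col 3, lands at row 3

Answer: .....
.....
.....
.O.X.
.O.O.
XX.X.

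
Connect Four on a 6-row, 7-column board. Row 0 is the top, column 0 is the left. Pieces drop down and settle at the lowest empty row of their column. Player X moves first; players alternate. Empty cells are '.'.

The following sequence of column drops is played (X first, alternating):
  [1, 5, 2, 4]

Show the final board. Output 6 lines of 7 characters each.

Move 1: X drops in col 1, lands at row 5
Move 2: O drops in col 5, lands at row 5
Move 3: X drops in col 2, lands at row 5
Move 4: O drops in col 4, lands at row 5

Answer: .......
.......
.......
.......
.......
.XX.OO.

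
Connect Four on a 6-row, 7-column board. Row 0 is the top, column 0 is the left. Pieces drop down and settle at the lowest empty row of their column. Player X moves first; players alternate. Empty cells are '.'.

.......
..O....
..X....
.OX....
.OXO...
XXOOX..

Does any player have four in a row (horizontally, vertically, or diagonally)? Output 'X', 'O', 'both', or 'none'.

none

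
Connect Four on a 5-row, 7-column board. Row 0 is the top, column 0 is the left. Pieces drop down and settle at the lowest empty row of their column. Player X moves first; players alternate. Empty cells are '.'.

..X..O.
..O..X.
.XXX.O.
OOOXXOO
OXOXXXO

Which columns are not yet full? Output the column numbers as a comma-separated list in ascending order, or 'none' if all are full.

col 0: top cell = '.' → open
col 1: top cell = '.' → open
col 2: top cell = 'X' → FULL
col 3: top cell = '.' → open
col 4: top cell = '.' → open
col 5: top cell = 'O' → FULL
col 6: top cell = '.' → open

Answer: 0,1,3,4,6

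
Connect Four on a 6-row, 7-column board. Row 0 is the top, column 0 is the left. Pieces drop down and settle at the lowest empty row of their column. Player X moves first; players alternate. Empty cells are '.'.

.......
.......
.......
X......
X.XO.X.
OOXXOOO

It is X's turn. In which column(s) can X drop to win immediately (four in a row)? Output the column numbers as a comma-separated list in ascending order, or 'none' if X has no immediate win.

Answer: none

Derivation:
col 0: drop X → no win
col 1: drop X → no win
col 2: drop X → no win
col 3: drop X → no win
col 4: drop X → no win
col 5: drop X → no win
col 6: drop X → no win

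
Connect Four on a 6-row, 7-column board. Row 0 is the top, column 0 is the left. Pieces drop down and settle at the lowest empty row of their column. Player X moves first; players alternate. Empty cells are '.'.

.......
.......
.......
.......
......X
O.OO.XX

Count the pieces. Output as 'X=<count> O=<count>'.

X=3 O=3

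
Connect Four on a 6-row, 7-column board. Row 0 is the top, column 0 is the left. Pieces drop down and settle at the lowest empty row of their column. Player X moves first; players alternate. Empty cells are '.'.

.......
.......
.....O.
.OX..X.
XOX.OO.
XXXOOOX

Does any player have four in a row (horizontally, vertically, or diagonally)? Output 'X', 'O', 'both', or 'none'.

none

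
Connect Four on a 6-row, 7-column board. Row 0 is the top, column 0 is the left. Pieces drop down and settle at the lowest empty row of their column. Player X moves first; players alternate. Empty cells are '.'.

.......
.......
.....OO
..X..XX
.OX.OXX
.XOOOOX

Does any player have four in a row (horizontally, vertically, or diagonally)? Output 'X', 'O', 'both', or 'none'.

O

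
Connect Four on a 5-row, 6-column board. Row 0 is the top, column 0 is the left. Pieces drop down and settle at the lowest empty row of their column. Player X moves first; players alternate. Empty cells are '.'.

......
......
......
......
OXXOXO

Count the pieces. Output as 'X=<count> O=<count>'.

X=3 O=3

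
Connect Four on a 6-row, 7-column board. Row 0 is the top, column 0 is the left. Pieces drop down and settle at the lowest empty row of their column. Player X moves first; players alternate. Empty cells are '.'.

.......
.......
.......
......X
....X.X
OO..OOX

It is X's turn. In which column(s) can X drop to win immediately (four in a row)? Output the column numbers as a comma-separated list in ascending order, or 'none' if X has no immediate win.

col 0: drop X → no win
col 1: drop X → no win
col 2: drop X → no win
col 3: drop X → no win
col 4: drop X → no win
col 5: drop X → no win
col 6: drop X → WIN!

Answer: 6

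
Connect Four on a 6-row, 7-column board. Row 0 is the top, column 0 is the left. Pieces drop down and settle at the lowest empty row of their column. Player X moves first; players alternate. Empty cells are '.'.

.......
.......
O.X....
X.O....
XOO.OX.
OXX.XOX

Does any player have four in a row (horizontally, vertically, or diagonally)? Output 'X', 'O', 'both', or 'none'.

none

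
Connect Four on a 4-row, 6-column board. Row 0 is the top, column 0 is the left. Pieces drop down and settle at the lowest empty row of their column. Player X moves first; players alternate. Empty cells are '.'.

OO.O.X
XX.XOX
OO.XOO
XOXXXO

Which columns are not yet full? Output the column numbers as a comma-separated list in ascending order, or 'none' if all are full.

col 0: top cell = 'O' → FULL
col 1: top cell = 'O' → FULL
col 2: top cell = '.' → open
col 3: top cell = 'O' → FULL
col 4: top cell = '.' → open
col 5: top cell = 'X' → FULL

Answer: 2,4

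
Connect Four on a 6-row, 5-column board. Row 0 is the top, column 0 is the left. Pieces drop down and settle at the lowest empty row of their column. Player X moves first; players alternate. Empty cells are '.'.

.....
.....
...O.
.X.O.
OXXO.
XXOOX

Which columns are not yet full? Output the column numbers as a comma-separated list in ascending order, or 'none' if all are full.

col 0: top cell = '.' → open
col 1: top cell = '.' → open
col 2: top cell = '.' → open
col 3: top cell = '.' → open
col 4: top cell = '.' → open

Answer: 0,1,2,3,4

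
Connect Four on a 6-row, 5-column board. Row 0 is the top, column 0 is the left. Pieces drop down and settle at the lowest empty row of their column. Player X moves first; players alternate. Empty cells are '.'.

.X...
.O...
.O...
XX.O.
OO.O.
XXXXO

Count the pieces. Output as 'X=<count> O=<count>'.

X=7 O=7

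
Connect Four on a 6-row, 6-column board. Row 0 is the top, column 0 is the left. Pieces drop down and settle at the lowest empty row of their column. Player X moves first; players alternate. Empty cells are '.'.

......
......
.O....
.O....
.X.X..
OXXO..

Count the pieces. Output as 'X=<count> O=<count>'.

X=4 O=4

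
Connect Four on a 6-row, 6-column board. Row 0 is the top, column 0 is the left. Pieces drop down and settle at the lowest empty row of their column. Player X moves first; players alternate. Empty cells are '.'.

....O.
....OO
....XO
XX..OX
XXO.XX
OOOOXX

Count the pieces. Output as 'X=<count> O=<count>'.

X=10 O=10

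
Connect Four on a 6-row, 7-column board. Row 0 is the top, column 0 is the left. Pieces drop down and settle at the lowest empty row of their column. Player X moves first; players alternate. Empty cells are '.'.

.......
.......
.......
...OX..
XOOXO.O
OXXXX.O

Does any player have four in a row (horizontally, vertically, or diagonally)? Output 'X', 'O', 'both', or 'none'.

X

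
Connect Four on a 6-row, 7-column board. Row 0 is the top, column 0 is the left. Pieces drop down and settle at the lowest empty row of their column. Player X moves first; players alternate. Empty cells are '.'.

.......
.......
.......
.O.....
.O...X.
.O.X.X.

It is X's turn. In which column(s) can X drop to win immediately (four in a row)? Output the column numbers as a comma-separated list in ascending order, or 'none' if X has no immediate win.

Answer: none

Derivation:
col 0: drop X → no win
col 1: drop X → no win
col 2: drop X → no win
col 3: drop X → no win
col 4: drop X → no win
col 5: drop X → no win
col 6: drop X → no win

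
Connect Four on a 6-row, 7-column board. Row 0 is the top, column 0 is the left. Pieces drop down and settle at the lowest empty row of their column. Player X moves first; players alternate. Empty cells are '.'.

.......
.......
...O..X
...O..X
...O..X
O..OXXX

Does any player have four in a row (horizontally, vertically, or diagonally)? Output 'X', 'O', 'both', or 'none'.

both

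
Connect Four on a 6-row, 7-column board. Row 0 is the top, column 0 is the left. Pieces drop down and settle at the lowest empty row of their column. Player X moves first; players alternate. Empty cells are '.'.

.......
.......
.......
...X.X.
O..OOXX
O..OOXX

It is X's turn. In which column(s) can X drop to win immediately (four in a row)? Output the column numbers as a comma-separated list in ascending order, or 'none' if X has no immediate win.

col 0: drop X → no win
col 1: drop X → no win
col 2: drop X → no win
col 3: drop X → no win
col 4: drop X → no win
col 5: drop X → WIN!
col 6: drop X → no win

Answer: 5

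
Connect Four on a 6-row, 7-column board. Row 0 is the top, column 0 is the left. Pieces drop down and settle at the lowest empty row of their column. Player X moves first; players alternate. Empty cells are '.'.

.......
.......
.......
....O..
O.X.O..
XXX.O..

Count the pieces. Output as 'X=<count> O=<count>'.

X=4 O=4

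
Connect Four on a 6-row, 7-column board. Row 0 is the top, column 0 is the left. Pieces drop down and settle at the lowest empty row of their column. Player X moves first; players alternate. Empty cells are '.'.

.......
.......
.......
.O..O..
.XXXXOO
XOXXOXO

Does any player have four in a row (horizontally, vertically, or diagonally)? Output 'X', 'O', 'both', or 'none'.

X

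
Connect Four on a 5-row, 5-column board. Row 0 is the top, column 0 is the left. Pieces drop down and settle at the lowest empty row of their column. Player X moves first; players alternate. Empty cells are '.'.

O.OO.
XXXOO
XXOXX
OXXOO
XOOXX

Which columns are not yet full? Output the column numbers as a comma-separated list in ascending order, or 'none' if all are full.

Answer: 1,4

Derivation:
col 0: top cell = 'O' → FULL
col 1: top cell = '.' → open
col 2: top cell = 'O' → FULL
col 3: top cell = 'O' → FULL
col 4: top cell = '.' → open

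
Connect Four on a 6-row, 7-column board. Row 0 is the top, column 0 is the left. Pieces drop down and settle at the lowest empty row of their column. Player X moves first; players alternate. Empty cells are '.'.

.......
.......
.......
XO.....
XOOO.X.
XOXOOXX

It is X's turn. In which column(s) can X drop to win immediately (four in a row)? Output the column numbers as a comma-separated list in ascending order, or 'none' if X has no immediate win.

Answer: 0

Derivation:
col 0: drop X → WIN!
col 1: drop X → no win
col 2: drop X → no win
col 3: drop X → no win
col 4: drop X → no win
col 5: drop X → no win
col 6: drop X → no win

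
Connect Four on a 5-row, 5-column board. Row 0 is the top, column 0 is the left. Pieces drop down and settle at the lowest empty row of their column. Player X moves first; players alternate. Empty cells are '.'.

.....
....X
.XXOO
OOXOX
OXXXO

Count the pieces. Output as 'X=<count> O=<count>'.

X=8 O=7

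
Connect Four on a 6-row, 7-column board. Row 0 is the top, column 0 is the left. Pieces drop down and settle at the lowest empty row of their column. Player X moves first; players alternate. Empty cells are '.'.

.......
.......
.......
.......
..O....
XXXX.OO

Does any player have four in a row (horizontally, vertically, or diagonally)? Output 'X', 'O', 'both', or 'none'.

X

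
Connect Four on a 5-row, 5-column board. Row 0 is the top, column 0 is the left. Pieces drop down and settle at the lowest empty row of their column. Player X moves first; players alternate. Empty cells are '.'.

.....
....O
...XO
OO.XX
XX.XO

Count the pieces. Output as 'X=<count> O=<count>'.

X=6 O=5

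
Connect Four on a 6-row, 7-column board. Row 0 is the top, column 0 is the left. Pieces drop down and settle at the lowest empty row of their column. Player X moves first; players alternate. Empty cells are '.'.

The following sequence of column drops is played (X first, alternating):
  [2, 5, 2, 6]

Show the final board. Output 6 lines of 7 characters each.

Move 1: X drops in col 2, lands at row 5
Move 2: O drops in col 5, lands at row 5
Move 3: X drops in col 2, lands at row 4
Move 4: O drops in col 6, lands at row 5

Answer: .......
.......
.......
.......
..X....
..X..OO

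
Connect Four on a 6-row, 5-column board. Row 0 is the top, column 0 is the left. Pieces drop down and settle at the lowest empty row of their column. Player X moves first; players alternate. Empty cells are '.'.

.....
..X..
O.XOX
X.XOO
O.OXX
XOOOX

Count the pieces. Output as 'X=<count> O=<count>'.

X=9 O=9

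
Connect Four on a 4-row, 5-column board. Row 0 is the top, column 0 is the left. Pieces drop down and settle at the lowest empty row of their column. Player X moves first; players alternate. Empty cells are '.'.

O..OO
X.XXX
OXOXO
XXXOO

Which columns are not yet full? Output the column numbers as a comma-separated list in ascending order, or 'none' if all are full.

Answer: 1,2

Derivation:
col 0: top cell = 'O' → FULL
col 1: top cell = '.' → open
col 2: top cell = '.' → open
col 3: top cell = 'O' → FULL
col 4: top cell = 'O' → FULL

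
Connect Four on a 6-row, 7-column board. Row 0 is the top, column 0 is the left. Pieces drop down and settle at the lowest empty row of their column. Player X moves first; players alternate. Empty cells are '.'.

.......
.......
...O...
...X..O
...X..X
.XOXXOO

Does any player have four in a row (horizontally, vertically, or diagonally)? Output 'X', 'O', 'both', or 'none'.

none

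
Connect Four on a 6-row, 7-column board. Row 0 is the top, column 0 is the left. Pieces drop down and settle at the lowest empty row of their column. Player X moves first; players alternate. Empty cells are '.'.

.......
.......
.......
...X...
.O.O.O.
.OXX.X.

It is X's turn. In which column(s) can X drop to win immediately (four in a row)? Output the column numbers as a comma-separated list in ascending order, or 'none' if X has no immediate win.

Answer: 4

Derivation:
col 0: drop X → no win
col 1: drop X → no win
col 2: drop X → no win
col 3: drop X → no win
col 4: drop X → WIN!
col 5: drop X → no win
col 6: drop X → no win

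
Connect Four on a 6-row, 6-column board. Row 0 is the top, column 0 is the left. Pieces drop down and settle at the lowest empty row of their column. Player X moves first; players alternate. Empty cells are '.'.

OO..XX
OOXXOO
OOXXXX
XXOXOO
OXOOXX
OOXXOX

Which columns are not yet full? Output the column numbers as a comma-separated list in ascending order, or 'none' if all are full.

col 0: top cell = 'O' → FULL
col 1: top cell = 'O' → FULL
col 2: top cell = '.' → open
col 3: top cell = '.' → open
col 4: top cell = 'X' → FULL
col 5: top cell = 'X' → FULL

Answer: 2,3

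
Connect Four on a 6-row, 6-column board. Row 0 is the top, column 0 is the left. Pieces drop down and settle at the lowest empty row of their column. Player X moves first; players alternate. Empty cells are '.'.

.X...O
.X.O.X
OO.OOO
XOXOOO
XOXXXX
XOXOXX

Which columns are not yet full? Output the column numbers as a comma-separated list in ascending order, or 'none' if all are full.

col 0: top cell = '.' → open
col 1: top cell = 'X' → FULL
col 2: top cell = '.' → open
col 3: top cell = '.' → open
col 4: top cell = '.' → open
col 5: top cell = 'O' → FULL

Answer: 0,2,3,4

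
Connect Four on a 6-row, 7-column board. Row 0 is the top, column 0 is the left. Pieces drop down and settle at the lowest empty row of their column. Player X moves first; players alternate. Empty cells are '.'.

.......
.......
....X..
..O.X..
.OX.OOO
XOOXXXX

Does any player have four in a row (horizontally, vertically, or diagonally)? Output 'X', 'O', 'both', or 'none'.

X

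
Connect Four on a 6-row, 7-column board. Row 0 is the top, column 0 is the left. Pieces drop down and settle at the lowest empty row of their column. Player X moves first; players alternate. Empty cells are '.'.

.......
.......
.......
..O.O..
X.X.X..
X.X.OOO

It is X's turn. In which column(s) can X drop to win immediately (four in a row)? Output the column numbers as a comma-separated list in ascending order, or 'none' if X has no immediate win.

col 0: drop X → no win
col 1: drop X → no win
col 2: drop X → no win
col 3: drop X → no win
col 4: drop X → no win
col 5: drop X → no win
col 6: drop X → no win

Answer: none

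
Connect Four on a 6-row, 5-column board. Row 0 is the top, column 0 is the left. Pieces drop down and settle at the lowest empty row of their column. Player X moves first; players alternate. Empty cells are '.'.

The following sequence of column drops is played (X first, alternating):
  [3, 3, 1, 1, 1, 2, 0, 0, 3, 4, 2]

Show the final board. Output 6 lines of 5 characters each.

Answer: .....
.....
.....
.X.X.
OOXO.
XXOXO

Derivation:
Move 1: X drops in col 3, lands at row 5
Move 2: O drops in col 3, lands at row 4
Move 3: X drops in col 1, lands at row 5
Move 4: O drops in col 1, lands at row 4
Move 5: X drops in col 1, lands at row 3
Move 6: O drops in col 2, lands at row 5
Move 7: X drops in col 0, lands at row 5
Move 8: O drops in col 0, lands at row 4
Move 9: X drops in col 3, lands at row 3
Move 10: O drops in col 4, lands at row 5
Move 11: X drops in col 2, lands at row 4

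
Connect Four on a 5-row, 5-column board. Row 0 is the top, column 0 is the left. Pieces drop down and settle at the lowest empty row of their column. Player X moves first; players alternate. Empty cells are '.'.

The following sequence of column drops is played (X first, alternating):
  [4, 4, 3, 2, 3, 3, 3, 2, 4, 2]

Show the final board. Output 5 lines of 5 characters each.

Move 1: X drops in col 4, lands at row 4
Move 2: O drops in col 4, lands at row 3
Move 3: X drops in col 3, lands at row 4
Move 4: O drops in col 2, lands at row 4
Move 5: X drops in col 3, lands at row 3
Move 6: O drops in col 3, lands at row 2
Move 7: X drops in col 3, lands at row 1
Move 8: O drops in col 2, lands at row 3
Move 9: X drops in col 4, lands at row 2
Move 10: O drops in col 2, lands at row 2

Answer: .....
...X.
..OOX
..OXO
..OXX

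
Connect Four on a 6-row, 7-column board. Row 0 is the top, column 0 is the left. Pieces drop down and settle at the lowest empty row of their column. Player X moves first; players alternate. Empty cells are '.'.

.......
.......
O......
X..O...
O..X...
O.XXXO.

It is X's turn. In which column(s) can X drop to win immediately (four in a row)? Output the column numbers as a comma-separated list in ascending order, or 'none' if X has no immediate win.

Answer: 1

Derivation:
col 0: drop X → no win
col 1: drop X → WIN!
col 2: drop X → no win
col 3: drop X → no win
col 4: drop X → no win
col 5: drop X → no win
col 6: drop X → no win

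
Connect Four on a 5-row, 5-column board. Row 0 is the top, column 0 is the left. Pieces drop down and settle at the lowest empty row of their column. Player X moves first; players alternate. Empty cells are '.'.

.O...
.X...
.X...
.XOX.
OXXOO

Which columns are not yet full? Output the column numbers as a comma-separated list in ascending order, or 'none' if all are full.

Answer: 0,2,3,4

Derivation:
col 0: top cell = '.' → open
col 1: top cell = 'O' → FULL
col 2: top cell = '.' → open
col 3: top cell = '.' → open
col 4: top cell = '.' → open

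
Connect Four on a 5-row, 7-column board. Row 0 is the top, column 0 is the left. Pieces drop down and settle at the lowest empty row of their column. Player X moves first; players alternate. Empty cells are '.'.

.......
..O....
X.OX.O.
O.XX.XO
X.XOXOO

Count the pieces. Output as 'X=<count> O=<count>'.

X=8 O=8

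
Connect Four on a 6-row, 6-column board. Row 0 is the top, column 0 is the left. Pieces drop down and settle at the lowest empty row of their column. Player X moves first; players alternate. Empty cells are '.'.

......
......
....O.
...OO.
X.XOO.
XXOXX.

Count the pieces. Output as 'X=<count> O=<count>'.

X=6 O=6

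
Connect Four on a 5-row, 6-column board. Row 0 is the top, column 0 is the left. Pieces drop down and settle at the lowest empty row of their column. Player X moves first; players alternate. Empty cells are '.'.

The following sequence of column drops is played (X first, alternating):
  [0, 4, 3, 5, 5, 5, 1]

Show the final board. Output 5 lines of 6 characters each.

Answer: ......
......
.....O
.....X
XX.XOO

Derivation:
Move 1: X drops in col 0, lands at row 4
Move 2: O drops in col 4, lands at row 4
Move 3: X drops in col 3, lands at row 4
Move 4: O drops in col 5, lands at row 4
Move 5: X drops in col 5, lands at row 3
Move 6: O drops in col 5, lands at row 2
Move 7: X drops in col 1, lands at row 4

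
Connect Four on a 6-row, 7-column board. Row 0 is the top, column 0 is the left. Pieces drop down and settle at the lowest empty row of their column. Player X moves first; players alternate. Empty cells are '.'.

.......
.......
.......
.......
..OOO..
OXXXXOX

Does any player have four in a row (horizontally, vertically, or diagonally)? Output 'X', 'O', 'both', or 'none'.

X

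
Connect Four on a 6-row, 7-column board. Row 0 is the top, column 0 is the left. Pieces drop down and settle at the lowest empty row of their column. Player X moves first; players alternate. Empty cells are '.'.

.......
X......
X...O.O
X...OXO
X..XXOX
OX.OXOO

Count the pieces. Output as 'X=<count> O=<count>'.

X=10 O=9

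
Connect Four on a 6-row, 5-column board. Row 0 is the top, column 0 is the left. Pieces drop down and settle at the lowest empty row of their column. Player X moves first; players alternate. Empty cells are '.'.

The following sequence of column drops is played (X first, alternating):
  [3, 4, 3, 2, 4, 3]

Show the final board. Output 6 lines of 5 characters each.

Answer: .....
.....
.....
...O.
...XX
..OXO

Derivation:
Move 1: X drops in col 3, lands at row 5
Move 2: O drops in col 4, lands at row 5
Move 3: X drops in col 3, lands at row 4
Move 4: O drops in col 2, lands at row 5
Move 5: X drops in col 4, lands at row 4
Move 6: O drops in col 3, lands at row 3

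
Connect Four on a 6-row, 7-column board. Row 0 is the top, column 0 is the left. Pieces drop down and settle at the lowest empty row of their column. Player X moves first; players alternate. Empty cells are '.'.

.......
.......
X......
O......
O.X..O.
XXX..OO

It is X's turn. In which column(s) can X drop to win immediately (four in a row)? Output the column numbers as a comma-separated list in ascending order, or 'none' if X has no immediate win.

col 0: drop X → no win
col 1: drop X → no win
col 2: drop X → no win
col 3: drop X → WIN!
col 4: drop X → no win
col 5: drop X → no win
col 6: drop X → no win

Answer: 3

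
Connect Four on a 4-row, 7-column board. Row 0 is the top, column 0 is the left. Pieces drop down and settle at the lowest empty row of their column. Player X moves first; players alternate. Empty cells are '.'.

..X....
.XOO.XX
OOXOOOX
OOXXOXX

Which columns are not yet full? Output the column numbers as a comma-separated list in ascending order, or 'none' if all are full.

Answer: 0,1,3,4,5,6

Derivation:
col 0: top cell = '.' → open
col 1: top cell = '.' → open
col 2: top cell = 'X' → FULL
col 3: top cell = '.' → open
col 4: top cell = '.' → open
col 5: top cell = '.' → open
col 6: top cell = '.' → open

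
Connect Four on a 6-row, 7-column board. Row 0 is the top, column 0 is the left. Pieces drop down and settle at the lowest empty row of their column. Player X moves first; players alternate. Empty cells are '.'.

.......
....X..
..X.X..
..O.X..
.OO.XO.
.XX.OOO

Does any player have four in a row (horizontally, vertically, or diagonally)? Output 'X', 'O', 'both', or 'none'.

X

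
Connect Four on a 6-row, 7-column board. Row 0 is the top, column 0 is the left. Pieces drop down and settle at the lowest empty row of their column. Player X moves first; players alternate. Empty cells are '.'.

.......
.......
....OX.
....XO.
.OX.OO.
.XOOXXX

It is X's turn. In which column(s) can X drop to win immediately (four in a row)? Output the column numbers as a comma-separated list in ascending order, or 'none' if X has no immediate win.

Answer: none

Derivation:
col 0: drop X → no win
col 1: drop X → no win
col 2: drop X → no win
col 3: drop X → no win
col 4: drop X → no win
col 5: drop X → no win
col 6: drop X → no win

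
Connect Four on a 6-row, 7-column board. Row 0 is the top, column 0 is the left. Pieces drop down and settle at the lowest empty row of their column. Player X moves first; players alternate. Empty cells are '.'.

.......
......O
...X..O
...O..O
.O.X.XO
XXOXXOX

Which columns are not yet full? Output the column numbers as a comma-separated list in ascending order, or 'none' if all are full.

col 0: top cell = '.' → open
col 1: top cell = '.' → open
col 2: top cell = '.' → open
col 3: top cell = '.' → open
col 4: top cell = '.' → open
col 5: top cell = '.' → open
col 6: top cell = '.' → open

Answer: 0,1,2,3,4,5,6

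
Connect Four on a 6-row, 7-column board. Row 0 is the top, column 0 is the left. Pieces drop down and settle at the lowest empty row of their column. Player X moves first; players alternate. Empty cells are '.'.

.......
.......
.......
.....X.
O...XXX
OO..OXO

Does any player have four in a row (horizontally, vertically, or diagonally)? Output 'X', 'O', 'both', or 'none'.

none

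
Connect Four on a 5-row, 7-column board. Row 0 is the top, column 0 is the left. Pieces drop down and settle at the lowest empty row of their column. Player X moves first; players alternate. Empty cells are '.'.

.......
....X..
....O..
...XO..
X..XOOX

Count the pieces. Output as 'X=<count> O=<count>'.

X=5 O=4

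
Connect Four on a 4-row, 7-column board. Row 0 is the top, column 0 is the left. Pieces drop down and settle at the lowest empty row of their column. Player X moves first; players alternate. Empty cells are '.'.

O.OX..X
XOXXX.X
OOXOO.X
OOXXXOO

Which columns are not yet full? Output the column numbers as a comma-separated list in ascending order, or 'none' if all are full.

Answer: 1,4,5

Derivation:
col 0: top cell = 'O' → FULL
col 1: top cell = '.' → open
col 2: top cell = 'O' → FULL
col 3: top cell = 'X' → FULL
col 4: top cell = '.' → open
col 5: top cell = '.' → open
col 6: top cell = 'X' → FULL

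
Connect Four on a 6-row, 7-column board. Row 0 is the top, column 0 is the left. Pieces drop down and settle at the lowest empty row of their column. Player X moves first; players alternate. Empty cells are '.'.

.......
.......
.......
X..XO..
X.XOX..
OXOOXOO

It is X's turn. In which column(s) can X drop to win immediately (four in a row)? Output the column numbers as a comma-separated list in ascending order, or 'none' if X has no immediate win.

col 0: drop X → no win
col 1: drop X → no win
col 2: drop X → no win
col 3: drop X → no win
col 4: drop X → WIN!
col 5: drop X → no win
col 6: drop X → no win

Answer: 4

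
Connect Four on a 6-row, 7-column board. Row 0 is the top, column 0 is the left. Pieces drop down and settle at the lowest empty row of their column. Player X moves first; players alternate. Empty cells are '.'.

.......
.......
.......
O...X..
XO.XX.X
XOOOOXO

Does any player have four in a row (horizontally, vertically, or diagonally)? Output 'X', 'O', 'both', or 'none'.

O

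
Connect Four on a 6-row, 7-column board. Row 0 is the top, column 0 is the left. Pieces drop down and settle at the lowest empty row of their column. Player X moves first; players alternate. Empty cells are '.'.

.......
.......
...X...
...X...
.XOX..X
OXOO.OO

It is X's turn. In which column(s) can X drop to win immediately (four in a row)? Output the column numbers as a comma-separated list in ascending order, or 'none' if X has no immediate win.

col 0: drop X → no win
col 1: drop X → no win
col 2: drop X → no win
col 3: drop X → WIN!
col 4: drop X → no win
col 5: drop X → no win
col 6: drop X → no win

Answer: 3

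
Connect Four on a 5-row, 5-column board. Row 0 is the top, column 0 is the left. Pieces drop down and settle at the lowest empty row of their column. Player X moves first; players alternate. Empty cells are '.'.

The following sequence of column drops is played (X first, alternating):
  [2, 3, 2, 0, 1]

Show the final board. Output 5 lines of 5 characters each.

Move 1: X drops in col 2, lands at row 4
Move 2: O drops in col 3, lands at row 4
Move 3: X drops in col 2, lands at row 3
Move 4: O drops in col 0, lands at row 4
Move 5: X drops in col 1, lands at row 4

Answer: .....
.....
.....
..X..
OXXO.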